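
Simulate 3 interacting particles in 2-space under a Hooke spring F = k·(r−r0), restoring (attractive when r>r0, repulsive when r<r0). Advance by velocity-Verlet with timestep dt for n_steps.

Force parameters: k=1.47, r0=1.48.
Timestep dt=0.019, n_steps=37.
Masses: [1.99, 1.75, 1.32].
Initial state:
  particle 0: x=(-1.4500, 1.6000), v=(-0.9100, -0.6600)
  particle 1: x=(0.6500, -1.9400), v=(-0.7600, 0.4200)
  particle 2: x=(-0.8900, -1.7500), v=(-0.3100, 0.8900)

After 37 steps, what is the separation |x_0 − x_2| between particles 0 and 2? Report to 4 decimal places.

1.4282

step 0: x0=(-1.4500, 1.6000) x1=(0.6500, -1.9400) x2=(-0.8900, -1.7500)
step 1: x0=(-1.4671, 1.5869) x1=(0.6353, -1.9317) x2=(-0.8959, -1.7327)
step 2: x0=(-1.4837, 1.5727) x1=(0.6203, -1.9227) x2=(-0.9020, -1.7147)
step 3: x0=(-1.4999, 1.5574) x1=(0.6048, -1.9130) x2=(-0.9081, -1.6959)
step 4: x0=(-1.5156, 1.5411) x1=(0.5888, -1.9026) x2=(-0.9144, -1.6764)
step 5: x0=(-1.5309, 1.5237) x1=(0.5725, -1.8916) x2=(-0.9208, -1.6562)
step 6: x0=(-1.5458, 1.5053) x1=(0.5557, -1.8799) x2=(-0.9273, -1.6354)
step 7: x0=(-1.5602, 1.4858) x1=(0.5386, -1.8676) x2=(-0.9339, -1.6138)
step 8: x0=(-1.5741, 1.4654) x1=(0.5210, -1.8546) x2=(-0.9406, -1.5916)
step 9: x0=(-1.5877, 1.4440) x1=(0.5031, -1.8411) x2=(-0.9475, -1.5687)
step 10: x0=(-1.6008, 1.4216) x1=(0.4847, -1.8269) x2=(-0.9546, -1.5452)
step 11: x0=(-1.6134, 1.3983) x1=(0.4660, -1.8120) x2=(-0.9617, -1.5211)
step 12: x0=(-1.6257, 1.3740) x1=(0.4468, -1.7966) x2=(-0.9690, -1.4964)
step 13: x0=(-1.6375, 1.3489) x1=(0.4274, -1.7806) x2=(-0.9765, -1.4711)
step 14: x0=(-1.6489, 1.3229) x1=(0.4075, -1.7641) x2=(-0.9840, -1.4453)
step 15: x0=(-1.6599, 1.2960) x1=(0.3873, -1.7470) x2=(-0.9918, -1.4189)
step 16: x0=(-1.6705, 1.2683) x1=(0.3667, -1.7293) x2=(-0.9997, -1.3920)
step 17: x0=(-1.6806, 1.2399) x1=(0.3458, -1.7111) x2=(-1.0077, -1.3646)
step 18: x0=(-1.6904, 1.2106) x1=(0.3246, -1.6924) x2=(-1.0159, -1.3367)
step 19: x0=(-1.6998, 1.1806) x1=(0.3030, -1.6732) x2=(-1.0243, -1.3084)
step 20: x0=(-1.7088, 1.1499) x1=(0.2811, -1.6534) x2=(-1.0328, -1.2796)
step 21: x0=(-1.7174, 1.1184) x1=(0.2589, -1.6333) x2=(-1.0414, -1.2504)
step 22: x0=(-1.7257, 1.0864) x1=(0.2364, -1.6126) x2=(-1.0503, -1.2208)
step 23: x0=(-1.7335, 1.0536) x1=(0.2136, -1.5915) x2=(-1.0592, -1.1909)
step 24: x0=(-1.7411, 1.0203) x1=(0.1905, -1.5700) x2=(-1.0684, -1.1606)
step 25: x0=(-1.7483, 0.9864) x1=(0.1671, -1.5481) x2=(-1.0776, -1.1299)
step 26: x0=(-1.7551, 0.9519) x1=(0.1435, -1.5258) x2=(-1.0871, -1.0990)
step 27: x0=(-1.7617, 0.9170) x1=(0.1196, -1.5031) x2=(-1.0967, -1.0678)
step 28: x0=(-1.7679, 0.8815) x1=(0.0955, -1.4800) x2=(-1.1064, -1.0363)
step 29: x0=(-1.7739, 0.8456) x1=(0.0712, -1.4566) x2=(-1.1163, -1.0046)
step 30: x0=(-1.7795, 0.8092) x1=(0.0466, -1.4329) x2=(-1.1263, -0.9726)
step 31: x0=(-1.7849, 0.7725) x1=(0.0219, -1.4088) x2=(-1.1365, -0.9405)
step 32: x0=(-1.7900, 0.7354) x1=(-0.0031, -1.3845) x2=(-1.1468, -0.9082)
step 33: x0=(-1.7948, 0.6979) x1=(-0.0282, -1.3599) x2=(-1.1573, -0.8758)
step 34: x0=(-1.7994, 0.6602) x1=(-0.0536, -1.3351) x2=(-1.1678, -0.8432)
step 35: x0=(-1.8038, 0.6221) x1=(-0.0791, -1.3100) x2=(-1.1785, -0.8106)
step 36: x0=(-1.8080, 0.5839) x1=(-0.1047, -1.2847) x2=(-1.1893, -0.7779)
step 37: x0=(-1.8120, 0.5454) x1=(-0.1305, -1.2592) x2=(-1.2002, -0.7451)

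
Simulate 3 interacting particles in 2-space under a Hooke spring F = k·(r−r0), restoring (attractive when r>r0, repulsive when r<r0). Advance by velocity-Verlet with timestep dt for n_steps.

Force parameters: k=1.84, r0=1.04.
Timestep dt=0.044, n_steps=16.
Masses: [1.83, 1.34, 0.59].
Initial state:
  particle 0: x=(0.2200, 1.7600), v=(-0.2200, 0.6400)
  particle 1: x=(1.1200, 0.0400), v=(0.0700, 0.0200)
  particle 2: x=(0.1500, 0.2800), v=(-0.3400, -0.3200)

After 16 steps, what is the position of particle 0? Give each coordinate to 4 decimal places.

(0.1656, 1.8660)

step 0: x0=(0.2200, 1.7600) x1=(1.1200, 0.0400) x2=(0.1500, 0.2800)
step 1: x0=(0.2107, 1.7870) x1=(1.1226, 0.0419) x2=(0.1350, 0.2673)
step 2: x0=(0.2022, 1.8114) x1=(1.1241, 0.0460) x2=(0.1200, 0.2575)
step 3: x0=(0.1945, 1.8331) x1=(1.1244, 0.0524) x2=(0.1050, 0.2509)
step 4: x0=(0.1876, 1.8522) x1=(1.1236, 0.0610) x2=(0.0902, 0.2475)
step 5: x0=(0.1816, 1.8684) x1=(1.1216, 0.0719) x2=(0.0757, 0.2475)
step 6: x0=(0.1763, 1.8818) x1=(1.1182, 0.0852) x2=(0.0616, 0.2511)
step 7: x0=(0.1719, 1.8924) x1=(1.1136, 0.1008) x2=(0.0479, 0.2582)
step 8: x0=(0.1682, 1.9001) x1=(1.1077, 0.1187) x2=(0.0346, 0.2689)
step 9: x0=(0.1654, 1.9049) x1=(1.1004, 0.1390) x2=(0.0220, 0.2831)
step 10: x0=(0.1633, 1.9070) x1=(1.0918, 0.1615) x2=(0.0099, 0.3008)
step 11: x0=(0.1620, 1.9063) x1=(1.0820, 0.1862) x2=(-0.0015, 0.3219)
step 12: x0=(0.1614, 1.9030) x1=(1.0708, 0.2131) x2=(-0.0123, 0.3464)
step 13: x0=(0.1615, 1.8972) x1=(1.0584, 0.2421) x2=(-0.0225, 0.3739)
step 14: x0=(0.1623, 1.8890) x1=(1.0448, 0.2730) x2=(-0.0319, 0.4044)
step 15: x0=(0.1636, 1.8785) x1=(1.0301, 0.3058) x2=(-0.0408, 0.4375)
step 16: x0=(0.1656, 1.8660) x1=(1.0142, 0.3404) x2=(-0.0490, 0.4731)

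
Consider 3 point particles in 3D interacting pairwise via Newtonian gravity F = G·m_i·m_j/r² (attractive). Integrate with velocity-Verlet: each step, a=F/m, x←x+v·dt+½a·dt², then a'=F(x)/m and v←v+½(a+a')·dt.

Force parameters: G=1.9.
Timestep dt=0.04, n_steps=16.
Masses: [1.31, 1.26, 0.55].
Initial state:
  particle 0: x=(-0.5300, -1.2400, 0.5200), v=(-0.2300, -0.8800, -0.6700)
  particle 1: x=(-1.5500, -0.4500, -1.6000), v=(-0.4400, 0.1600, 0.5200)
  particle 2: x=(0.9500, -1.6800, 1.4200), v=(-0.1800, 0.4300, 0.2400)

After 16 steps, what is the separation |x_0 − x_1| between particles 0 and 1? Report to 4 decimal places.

2.1693

step 0: x0=(-0.5300, -1.2400, 0.5200) x1=(-1.5500, -0.4500, -1.6000) x2=(0.9500, -1.6800, 1.4200)
step 1: x0=(-0.5391, -1.2752, 0.4931) x1=(-1.5674, -0.4437, -1.5789) x2=(0.9422, -1.6626, 1.4292)
step 2: x0=(-0.5481, -1.3102, 0.4659) x1=(-1.5845, -0.4377, -1.5571) x2=(0.9333, -1.6449, 1.4376)
step 3: x0=(-0.5569, -1.3452, 0.4384) x1=(-1.6013, -0.4319, -1.5348) x2=(0.9232, -1.6269, 1.4452)
step 4: x0=(-0.5655, -1.3799, 0.4107) x1=(-1.6177, -0.4265, -1.5118) x2=(0.9120, -1.6086, 1.4519)
step 5: x0=(-0.5741, -1.4145, 0.3827) x1=(-1.6337, -0.4213, -1.4881) x2=(0.8996, -1.5901, 1.4577)
step 6: x0=(-0.5825, -1.4488, 0.3545) x1=(-1.6494, -0.4165, -1.4639) x2=(0.8862, -1.5714, 1.4628)
step 7: x0=(-0.5909, -1.4828, 0.3261) x1=(-1.6646, -0.4120, -1.4389) x2=(0.8717, -1.5526, 1.4669)
step 8: x0=(-0.5993, -1.5166, 0.2974) x1=(-1.6795, -0.4078, -1.4134) x2=(0.8561, -1.5337, 1.4701)
step 9: x0=(-0.6076, -1.5499, 0.2684) x1=(-1.6939, -0.4041, -1.3872) x2=(0.8395, -1.5147, 1.4725)
step 10: x0=(-0.6158, -1.5830, 0.2393) x1=(-1.7079, -0.4008, -1.3604) x2=(0.8218, -1.4956, 1.4740)
step 11: x0=(-0.6241, -1.6156, 0.2099) x1=(-1.7214, -0.3979, -1.3330) x2=(0.8032, -1.4766, 1.4745)
step 12: x0=(-0.6324, -1.6477, 0.1803) x1=(-1.7346, -0.3955, -1.3050) x2=(0.7836, -1.4575, 1.4742)
step 13: x0=(-0.6408, -1.6794, 0.1505) x1=(-1.7472, -0.3935, -1.2763) x2=(0.7630, -1.4385, 1.4730)
step 14: x0=(-0.6492, -1.7106, 0.1205) x1=(-1.7594, -0.3920, -1.2471) x2=(0.7415, -1.4195, 1.4709)
step 15: x0=(-0.6577, -1.7413, 0.0903) x1=(-1.7710, -0.3911, -1.2173) x2=(0.7192, -1.4007, 1.4678)
step 16: x0=(-0.6664, -1.7713, 0.0600) x1=(-1.7822, -0.3907, -1.1868) x2=(0.6959, -1.3819, 1.4639)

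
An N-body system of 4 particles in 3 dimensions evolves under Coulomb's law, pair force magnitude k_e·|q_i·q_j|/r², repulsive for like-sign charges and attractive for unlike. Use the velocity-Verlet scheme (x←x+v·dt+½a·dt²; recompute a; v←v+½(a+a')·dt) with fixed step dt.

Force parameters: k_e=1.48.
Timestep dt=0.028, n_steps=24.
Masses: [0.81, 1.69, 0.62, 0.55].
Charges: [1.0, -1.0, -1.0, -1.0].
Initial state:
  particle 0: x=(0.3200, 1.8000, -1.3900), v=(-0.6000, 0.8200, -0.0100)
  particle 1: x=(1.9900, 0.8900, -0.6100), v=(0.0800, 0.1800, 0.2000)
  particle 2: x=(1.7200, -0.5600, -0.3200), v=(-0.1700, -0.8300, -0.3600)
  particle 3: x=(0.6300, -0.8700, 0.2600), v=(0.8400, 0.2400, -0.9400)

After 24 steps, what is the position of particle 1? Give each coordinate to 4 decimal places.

(2.0432, 1.1243, -0.5080)

step 0: x0=(0.3200, 1.8000, -1.3900) x1=(1.9900, 0.8900, -0.6100) x2=(1.7200, -0.5600, -0.3200) x3=(0.6300, -0.8700, 0.2600)
step 1: x0=(0.3034, 1.8228, -1.3901) x1=(1.9922, 0.8953, -0.6045) x2=(1.7156, -0.5834, -0.3303) x3=(0.6528, -0.8635, 0.2340)
step 2: x0=(0.2871, 1.8451, -1.3900) x1=(1.9945, 0.9010, -0.5991) x2=(1.7120, -0.6072, -0.3411) x3=(0.6743, -0.8574, 0.2086)
step 3: x0=(0.2712, 1.8671, -1.3897) x1=(1.9967, 0.9071, -0.5939) x2=(1.7093, -0.6312, -0.3524) x3=(0.6942, -0.8517, 0.1840)
step 4: x0=(0.2557, 1.8887, -1.3891) x1=(1.9989, 0.9137, -0.5888) x2=(1.7076, -0.6556, -0.3643) x3=(0.7125, -0.8464, 0.1600)
step 5: x0=(0.2405, 1.9098, -1.3883) x1=(2.0011, 0.9207, -0.5839) x2=(1.7069, -0.6802, -0.3769) x3=(0.7292, -0.8415, 0.1369)
step 6: x0=(0.2256, 1.9307, -1.3872) x1=(2.0034, 0.9281, -0.5791) x2=(1.7073, -0.7052, -0.3901) x3=(0.7441, -0.8370, 0.1146)
step 7: x0=(0.2110, 1.9511, -1.3859) x1=(2.0056, 0.9360, -0.5744) x2=(1.7089, -0.7305, -0.4040) x3=(0.7572, -0.8329, 0.0930)
step 8: x0=(0.1968, 1.9712, -1.3844) x1=(2.0078, 0.9442, -0.5698) x2=(1.7117, -0.7561, -0.4186) x3=(0.7685, -0.8290, 0.0724)
step 9: x0=(0.1829, 1.9909, -1.3827) x1=(2.0100, 0.9528, -0.5653) x2=(1.7157, -0.7820, -0.4340) x3=(0.7778, -0.8254, 0.0526)
step 10: x0=(0.1693, 2.0102, -1.3808) x1=(2.0123, 0.9618, -0.5610) x2=(1.7211, -0.8084, -0.4502) x3=(0.7852, -0.8221, 0.0338)
step 11: x0=(0.1560, 2.0292, -1.3787) x1=(2.0145, 0.9712, -0.5567) x2=(1.7278, -0.8351, -0.4671) x3=(0.7907, -0.8189, 0.0158)
step 12: x0=(0.1430, 2.0478, -1.3765) x1=(2.0167, 0.9810, -0.5525) x2=(1.7358, -0.8623, -0.4849) x3=(0.7942, -0.8159, -0.0013)
step 13: x0=(0.1304, 2.0661, -1.3740) x1=(2.0190, 0.9911, -0.5484) x2=(1.7451, -0.8900, -0.5034) x3=(0.7957, -0.8129, -0.0175)
step 14: x0=(0.1180, 2.0840, -1.3713) x1=(2.0212, 1.0016, -0.5444) x2=(1.7558, -0.9181, -0.5227) x3=(0.7954, -0.8100, -0.0329)
step 15: x0=(0.1059, 2.1016, -1.3685) x1=(2.0234, 1.0124, -0.5405) x2=(1.7677, -0.9468, -0.5427) x3=(0.7932, -0.8070, -0.0474)
step 16: x0=(0.0941, 2.1189, -1.3655) x1=(2.0257, 1.0236, -0.5367) x2=(1.7809, -0.9760, -0.5635) x3=(0.7892, -0.8040, -0.0612)
step 17: x0=(0.0826, 2.1359, -1.3624) x1=(2.0279, 1.0351, -0.5329) x2=(1.7952, -1.0058, -0.5849) x3=(0.7834, -0.8009, -0.0742)
step 18: x0=(0.0714, 2.1525, -1.3590) x1=(2.0301, 1.0469, -0.5291) x2=(1.8107, -1.0362, -0.6071) x3=(0.7760, -0.7977, -0.0865)
step 19: x0=(0.0605, 2.1687, -1.3555) x1=(2.0323, 1.0591, -0.5255) x2=(1.8272, -1.0671, -0.6298) x3=(0.7670, -0.7943, -0.0981)
step 20: x0=(0.0498, 2.1847, -1.3519) x1=(2.0345, 1.0715, -0.5219) x2=(1.8448, -1.0986, -0.6532) x3=(0.7565, -0.7907, -0.1090)
step 21: x0=(0.0394, 2.2004, -1.3481) x1=(2.0367, 1.0843, -0.5183) x2=(1.8632, -1.1307, -0.6771) x3=(0.7445, -0.7870, -0.1195)
step 22: x0=(0.0293, 2.2157, -1.3442) x1=(2.0389, 1.0973, -0.5148) x2=(1.8826, -1.1633, -0.7016) x3=(0.7312, -0.7831, -0.1293)
step 23: x0=(0.0195, 2.2307, -1.3401) x1=(2.0410, 1.1107, -0.5114) x2=(1.9027, -1.1965, -0.7265) x3=(0.7167, -0.7790, -0.1387)
step 24: x0=(0.0099, 2.2455, -1.3359) x1=(2.0432, 1.1243, -0.5080) x2=(1.9236, -1.2303, -0.7519) x3=(0.7009, -0.7747, -0.1476)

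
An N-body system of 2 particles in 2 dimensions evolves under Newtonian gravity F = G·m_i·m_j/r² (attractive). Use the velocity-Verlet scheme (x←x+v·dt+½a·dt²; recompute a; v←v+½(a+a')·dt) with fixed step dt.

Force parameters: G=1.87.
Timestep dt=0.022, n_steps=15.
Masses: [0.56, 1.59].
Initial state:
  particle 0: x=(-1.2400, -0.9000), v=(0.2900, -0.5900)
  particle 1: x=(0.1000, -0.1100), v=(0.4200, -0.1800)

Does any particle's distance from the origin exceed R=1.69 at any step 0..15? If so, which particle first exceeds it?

no

step 0: x0=(-1.2400, -0.9000) x1=(0.1000, -0.1100)
step 1: x0=(-1.2334, -0.9128) x1=(0.1091, -0.1140)
step 2: x0=(-1.2262, -0.9254) x1=(0.1181, -0.1181)
step 3: x0=(-1.2186, -0.9376) x1=(0.1269, -0.1224)
step 4: x0=(-1.2104, -0.9495) x1=(0.1355, -0.1267)
step 5: x0=(-1.2018, -0.9611) x1=(0.1440, -0.1311)
step 6: x0=(-1.1927, -0.9725) x1=(0.1523, -0.1357)
step 7: x0=(-1.1831, -0.9835) x1=(0.1604, -0.1403)
step 8: x0=(-1.1730, -0.9942) x1=(0.1683, -0.1451)
step 9: x0=(-1.1624, -1.0046) x1=(0.1760, -0.1499)
step 10: x0=(-1.1513, -1.0147) x1=(0.1836, -0.1549)
step 11: x0=(-1.1398, -1.0245) x1=(0.1911, -0.1600)
step 12: x0=(-1.1278, -1.0340) x1=(0.1983, -0.1652)
step 13: x0=(-1.1153, -1.0431) x1=(0.2054, -0.1705)
step 14: x0=(-1.1023, -1.0520) x1=(0.2123, -0.1759)
step 15: x0=(-1.0888, -1.0605) x1=(0.2191, -0.1814)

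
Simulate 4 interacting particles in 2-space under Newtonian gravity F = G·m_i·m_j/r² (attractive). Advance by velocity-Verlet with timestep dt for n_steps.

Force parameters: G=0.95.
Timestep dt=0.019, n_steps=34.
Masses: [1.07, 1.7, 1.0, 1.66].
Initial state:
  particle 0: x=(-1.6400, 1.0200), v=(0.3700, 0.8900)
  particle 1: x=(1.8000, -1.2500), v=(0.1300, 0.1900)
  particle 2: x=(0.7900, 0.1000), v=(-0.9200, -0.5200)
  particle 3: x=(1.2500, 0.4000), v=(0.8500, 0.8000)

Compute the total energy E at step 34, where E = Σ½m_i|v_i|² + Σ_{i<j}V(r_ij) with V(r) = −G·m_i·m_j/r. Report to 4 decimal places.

-4.5242

step 0: x0=(-1.6400, 1.0200) x1=(1.8000, -1.2500) x2=(0.7900, 0.1000) x3=(1.2500, 0.4000)
step 1: x0=(-1.6329, 1.0369) x1=(1.8024, -1.2462) x2=(0.7733, 0.0906) x3=(1.2657, 0.4148)
step 2: x0=(-1.6257, 1.0537) x1=(1.8046, -1.2422) x2=(0.7581, 0.0819) x3=(1.2806, 0.4289)
step 3: x0=(-1.6183, 1.0705) x1=(1.8067, -1.2379) x2=(0.7442, 0.0739) x3=(1.2947, 0.4423)
step 4: x0=(-1.6108, 1.0872) x1=(1.8087, -1.2333) x2=(0.7314, 0.0664) x3=(1.3083, 0.4551)
step 5: x0=(-1.6031, 1.1039) x1=(1.8105, -1.2284) x2=(0.7197, 0.0595) x3=(1.3212, 0.4674)
step 6: x0=(-1.5953, 1.1205) x1=(1.8122, -1.2232) x2=(0.7090, 0.0531) x3=(1.3337, 0.4791)
step 7: x0=(-1.5874, 1.1371) x1=(1.8137, -1.2178) x2=(0.6991, 0.0471) x3=(1.3456, 0.4903)
step 8: x0=(-1.5793, 1.1536) x1=(1.8150, -1.2121) x2=(0.6901, 0.0415) x3=(1.3571, 0.5011)
step 9: x0=(-1.5711, 1.1700) x1=(1.8163, -1.2061) x2=(0.6819, 0.0362) x3=(1.3682, 0.5113)
step 10: x0=(-1.5628, 1.1864) x1=(1.8173, -1.1998) x2=(0.6745, 0.0313) x3=(1.3788, 0.5211)
step 11: x0=(-1.5543, 1.2028) x1=(1.8183, -1.1932) x2=(0.6678, 0.0267) x3=(1.3891, 0.5305)
step 12: x0=(-1.5456, 1.2191) x1=(1.8190, -1.1864) x2=(0.6618, 0.0224) x3=(1.3991, 0.5395)
step 13: x0=(-1.5369, 1.2353) x1=(1.8197, -1.1793) x2=(0.6564, 0.0184) x3=(1.4087, 0.5480)
step 14: x0=(-1.5280, 1.2514) x1=(1.8202, -1.1719) x2=(0.6517, 0.0147) x3=(1.4180, 0.5561)
step 15: x0=(-1.5190, 1.2675) x1=(1.8205, -1.1643) x2=(0.6476, 0.0112) x3=(1.4269, 0.5639)
step 16: x0=(-1.5098, 1.2836) x1=(1.8207, -1.1563) x2=(0.6442, 0.0079) x3=(1.4356, 0.5712)
step 17: x0=(-1.5005, 1.2995) x1=(1.8208, -1.1481) x2=(0.6413, 0.0049) x3=(1.4439, 0.5782)
step 18: x0=(-1.4911, 1.3154) x1=(1.8207, -1.1396) x2=(0.6390, 0.0021) x3=(1.4520, 0.5848)
step 19: x0=(-1.4815, 1.3313) x1=(1.8205, -1.1309) x2=(0.6373, -0.0005) x3=(1.4598, 0.5910)
step 20: x0=(-1.4718, 1.3471) x1=(1.8201, -1.1218) x2=(0.6361, -0.0029) x3=(1.4673, 0.5968)
step 21: x0=(-1.4620, 1.3628) x1=(1.8196, -1.1125) x2=(0.6355, -0.0051) x3=(1.4746, 0.6023)
step 22: x0=(-1.4520, 1.3784) x1=(1.8189, -1.1029) x2=(0.6354, -0.0071) x3=(1.4816, 0.6074)
step 23: x0=(-1.4419, 1.3940) x1=(1.8181, -1.0929) x2=(0.6358, -0.0089) x3=(1.4883, 0.6121)
step 24: x0=(-1.4317, 1.4095) x1=(1.8171, -1.0828) x2=(0.6368, -0.0106) x3=(1.4948, 0.6165)
step 25: x0=(-1.4213, 1.4250) x1=(1.8160, -1.0723) x2=(0.6383, -0.0120) x3=(1.5011, 0.6206)
step 26: x0=(-1.4108, 1.4403) x1=(1.8147, -1.0615) x2=(0.6404, -0.0133) x3=(1.5071, 0.6242)
step 27: x0=(-1.4002, 1.4556) x1=(1.8132, -1.0504) x2=(0.6429, -0.0144) x3=(1.5128, 0.6275)
step 28: x0=(-1.3894, 1.4709) x1=(1.8116, -1.0390) x2=(0.6460, -0.0154) x3=(1.5184, 0.6305)
step 29: x0=(-1.3785, 1.4861) x1=(1.8099, -1.0274) x2=(0.6496, -0.0162) x3=(1.5236, 0.6331)
step 30: x0=(-1.3675, 1.5011) x1=(1.8080, -1.0154) x2=(0.6538, -0.0168) x3=(1.5287, 0.6353)
step 31: x0=(-1.3564, 1.5162) x1=(1.8059, -1.0031) x2=(0.6584, -0.0173) x3=(1.5335, 0.6371)
step 32: x0=(-1.3451, 1.5311) x1=(1.8036, -0.9905) x2=(0.6636, -0.0176) x3=(1.5381, 0.6386)
step 33: x0=(-1.3337, 1.5460) x1=(1.8012, -0.9775) x2=(0.6694, -0.0178) x3=(1.5424, 0.6398)
step 34: x0=(-1.3221, 1.5608) x1=(1.7986, -0.9643) x2=(0.6756, -0.0178) x3=(1.5465, 0.6405)
step 0 velocities: v0=(0.3700, 0.8900) v1=(0.1300, 0.1900) v2=(-0.9200, -0.5200) v3=(0.8500, 0.8000)
step 0: KE=2.2313, PE=-6.7522, E=-4.5209
step 34 velocities: v0=(0.6109, 0.7771) v1=(-0.1405, 0.7063) v2=(0.3441, 0.0029) v3=(0.2103, 0.0290)
step 34: KE=1.0601, PE=-5.5843, E=-4.5242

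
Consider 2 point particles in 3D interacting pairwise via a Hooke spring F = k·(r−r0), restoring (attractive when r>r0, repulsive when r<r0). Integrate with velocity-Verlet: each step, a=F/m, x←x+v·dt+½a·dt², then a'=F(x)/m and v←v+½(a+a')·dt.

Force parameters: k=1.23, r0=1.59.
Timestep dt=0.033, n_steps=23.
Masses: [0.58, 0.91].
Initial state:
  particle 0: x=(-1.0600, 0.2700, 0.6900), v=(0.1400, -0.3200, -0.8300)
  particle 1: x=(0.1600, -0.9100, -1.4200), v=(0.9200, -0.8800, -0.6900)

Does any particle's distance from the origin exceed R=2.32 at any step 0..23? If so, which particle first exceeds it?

no

step 0: x0=(-1.0600, 0.2700, 0.6900) x1=(0.1600, -0.9100, -1.4200)
step 1: x0=(-1.0548, 0.2589, 0.6616) x1=(0.1900, -0.9387, -1.4421)
step 2: x0=(-1.0484, 0.2466, 0.6312) x1=(0.2192, -0.9666, -1.4630)
step 3: x0=(-1.0408, 0.2332, 0.5987) x1=(0.2477, -0.9938, -1.4825)
step 4: x0=(-1.0319, 0.2185, 0.5643) x1=(0.2753, -1.0203, -1.5008)
step 5: x0=(-1.0218, 0.2027, 0.5278) x1=(0.3022, -1.0460, -1.5178)
step 6: x0=(-1.0104, 0.1857, 0.4894) x1=(0.3282, -1.0709, -1.5335)
step 7: x0=(-0.9976, 0.1674, 0.4490) x1=(0.3534, -1.0950, -1.5480)
step 8: x0=(-0.9836, 0.1479, 0.4067) x1=(0.3778, -1.1184, -1.5613)
step 9: x0=(-0.9683, 0.1273, 0.3625) x1=(0.4013, -1.1410, -1.5733)
step 10: x0=(-0.9517, 0.1054, 0.3165) x1=(0.4240, -1.1628, -1.5842)
step 11: x0=(-0.9339, 0.0823, 0.2687) x1=(0.4460, -1.1839, -1.5940)
step 12: x0=(-0.9147, 0.0581, 0.2192) x1=(0.4671, -1.2042, -1.6027)
step 13: x0=(-0.8943, 0.0328, 0.1681) x1=(0.4874, -1.2238, -1.6103)
step 14: x0=(-0.8727, 0.0063, 0.1154) x1=(0.5069, -1.2427, -1.6169)
step 15: x0=(-0.8499, -0.0213, 0.0612) x1=(0.5256, -1.2609, -1.6226)
step 16: x0=(-0.8259, -0.0499, 0.0055) x1=(0.5437, -1.2785, -1.6274)
step 17: x0=(-0.8008, -0.0795, -0.0514) x1=(0.5610, -1.2954, -1.6313)
step 18: x0=(-0.7746, -0.1100, -0.1096) x1=(0.5776, -1.3117, -1.6344)
step 19: x0=(-0.7475, -0.1415, -0.1690) x1=(0.5936, -1.3274, -1.6368)
step 20: x0=(-0.7193, -0.1738, -0.2294) x1=(0.6089, -1.3425, -1.6385)
step 21: x0=(-0.6902, -0.2069, -0.2908) x1=(0.6237, -1.3572, -1.6396)
step 22: x0=(-0.6603, -0.2408, -0.3531) x1=(0.6380, -1.3714, -1.6402)
step 23: x0=(-0.6296, -0.2754, -0.4161) x1=(0.6517, -1.3851, -1.6402)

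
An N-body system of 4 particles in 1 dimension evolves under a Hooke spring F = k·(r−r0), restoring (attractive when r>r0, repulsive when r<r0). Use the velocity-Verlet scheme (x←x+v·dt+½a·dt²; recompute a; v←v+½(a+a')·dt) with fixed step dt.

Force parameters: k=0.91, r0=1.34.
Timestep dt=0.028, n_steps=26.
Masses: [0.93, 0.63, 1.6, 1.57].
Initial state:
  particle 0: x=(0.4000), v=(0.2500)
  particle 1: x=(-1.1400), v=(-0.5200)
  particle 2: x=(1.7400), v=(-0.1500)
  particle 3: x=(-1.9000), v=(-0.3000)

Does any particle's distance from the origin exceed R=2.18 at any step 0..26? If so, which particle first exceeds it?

step 0: x0=(0.4000) x1=(-1.1400) x2=(1.7400) x3=(-1.9000)
step 1: x0=(0.4066) x1=(-1.1532) x2=(1.7349) x3=(-1.9078)
step 2: x0=(0.4122) x1=(-1.1638) x2=(1.7282) x3=(-1.9144)
step 3: x0=(0.4169) x1=(-1.1717) x2=(1.7197) x3=(-1.9197)
step 4: x0=(0.4205) x1=(-1.1769) x2=(1.7095) x3=(-1.9238)
step 5: x0=(0.4232) x1=(-1.1794) x2=(1.6977) x3=(-1.9267)
step 6: x0=(0.4249) x1=(-1.1791) x2=(1.6841) x3=(-1.9284)
step 7: x0=(0.4255) x1=(-1.1762) x2=(1.6689) x3=(-1.9288)
step 8: x0=(0.4251) x1=(-1.1706) x2=(1.6521) x3=(-1.9280)
step 9: x0=(0.4236) x1=(-1.1623) x2=(1.6336) x3=(-1.9260)
step 10: x0=(0.4210) x1=(-1.1515) x2=(1.6136) x3=(-1.9228)
step 11: x0=(0.4174) x1=(-1.1382) x2=(1.5921) x3=(-1.9184)
step 12: x0=(0.4127) x1=(-1.1224) x2=(1.5690) x3=(-1.9128)
step 13: x0=(0.4070) x1=(-1.1043) x2=(1.5444) x3=(-1.9060)
step 14: x0=(0.4002) x1=(-1.0838) x2=(1.5184) x3=(-1.8981)
step 15: x0=(0.3924) x1=(-1.0612) x2=(1.4910) x3=(-1.8891)
step 16: x0=(0.3837) x1=(-1.0365) x2=(1.4623) x3=(-1.8789)
step 17: x0=(0.3739) x1=(-1.0098) x2=(1.4323) x3=(-1.8676)
step 18: x0=(0.3633) x1=(-0.9813) x2=(1.4010) x3=(-1.8552)
step 19: x0=(0.3517) x1=(-0.9510) x2=(1.3686) x3=(-1.8418)
step 20: x0=(0.3392) x1=(-0.9192) x2=(1.3350) x3=(-1.8274)
step 21: x0=(0.3259) x1=(-0.8860) x2=(1.3004) x3=(-1.8119)
step 22: x0=(0.3118) x1=(-0.8515) x2=(1.2647) x3=(-1.7955)
step 23: x0=(0.2970) x1=(-0.8158) x2=(1.2281) x3=(-1.7781)
step 24: x0=(0.2814) x1=(-0.7792) x2=(1.1907) x3=(-1.7598)
step 25: x0=(0.2652) x1=(-0.7418) x2=(1.1524) x3=(-1.7406)
step 26: x0=(0.2484) x1=(-0.7037) x2=(1.1134) x3=(-1.7205)

no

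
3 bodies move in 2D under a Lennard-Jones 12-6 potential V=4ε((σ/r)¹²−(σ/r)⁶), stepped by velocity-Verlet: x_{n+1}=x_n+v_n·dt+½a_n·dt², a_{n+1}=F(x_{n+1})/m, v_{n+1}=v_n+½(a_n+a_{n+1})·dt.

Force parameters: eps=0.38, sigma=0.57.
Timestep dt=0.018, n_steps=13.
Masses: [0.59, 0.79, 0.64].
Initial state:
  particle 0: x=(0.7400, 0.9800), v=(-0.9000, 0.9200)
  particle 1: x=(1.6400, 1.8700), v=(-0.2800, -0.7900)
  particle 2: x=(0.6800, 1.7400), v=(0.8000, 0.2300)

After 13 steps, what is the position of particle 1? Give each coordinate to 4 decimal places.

(1.5465, 1.6823)

step 0: x0=(0.7400, 0.9800) x1=(1.6400, 1.8700) x2=(0.6800, 1.7400)
step 1: x0=(0.7238, 0.9969) x1=(1.6349, 1.8558) x2=(0.6945, 1.7438)
step 2: x0=(0.7076, 1.0147) x1=(1.6296, 1.8415) x2=(0.7093, 1.7469)
step 3: x0=(0.6914, 1.0333) x1=(1.6240, 1.8272) x2=(0.7243, 1.7493)
step 4: x0=(0.6752, 1.0529) x1=(1.6183, 1.8128) x2=(0.7395, 1.7508)
step 5: x0=(0.6592, 1.0733) x1=(1.6122, 1.7984) x2=(0.7550, 1.7516)
step 6: x0=(0.6434, 1.0946) x1=(1.6058, 1.7840) x2=(0.7708, 1.7517)
step 7: x0=(0.6277, 1.1165) x1=(1.5990, 1.7695) x2=(0.7869, 1.7511)
step 8: x0=(0.6122, 1.1389) x1=(1.5917, 1.7550) x2=(0.8034, 1.7502)
step 9: x0=(0.5967, 1.1614) x1=(1.5840, 1.7405) x2=(0.8205, 1.7493)
step 10: x0=(0.5811, 1.1834) x1=(1.5756, 1.7259) x2=(0.8384, 1.7488)
step 11: x0=(0.5652, 1.2047) x1=(1.5666, 1.7114) x2=(0.8575, 1.7490)
step 12: x0=(0.5488, 1.2249) x1=(1.5568, 1.6969) x2=(0.8779, 1.7502)
step 13: x0=(0.5319, 1.2443) x1=(1.5465, 1.6823) x2=(0.8995, 1.7521)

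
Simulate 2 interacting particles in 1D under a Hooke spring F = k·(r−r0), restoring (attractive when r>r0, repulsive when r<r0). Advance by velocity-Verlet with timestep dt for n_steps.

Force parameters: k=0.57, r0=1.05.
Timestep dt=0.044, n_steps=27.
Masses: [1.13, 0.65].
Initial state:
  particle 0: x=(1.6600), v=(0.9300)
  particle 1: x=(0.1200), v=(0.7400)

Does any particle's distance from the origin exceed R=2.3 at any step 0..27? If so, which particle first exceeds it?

yes, particle 0

step 0: x0=(1.6600) x1=(0.1200)
step 1: x0=(1.7007) x1=(0.1530)
step 2: x0=(1.7409) x1=(0.1868)
step 3: x0=(1.7806) x1=(0.2215)
step 4: x0=(1.8198) x1=(0.2570)
step 5: x0=(1.8585) x1=(0.2934)
step 6: x0=(1.8967) x1=(0.3307)
step 7: x0=(1.9344) x1=(0.3689)
step 8: x0=(1.9716) x1=(0.4079)
step 9: x0=(2.0083) x1=(0.4478)
step 10: x0=(2.0445) x1=(0.4886)
step 11: x0=(2.0802) x1=(0.5302)
step 12: x0=(2.1154) x1=(0.5727)
step 13: x0=(2.1501) x1=(0.6160)
step 14: x0=(2.1844) x1=(0.6602)
step 15: x0=(2.2182) x1=(0.7051)
step 16: x0=(2.2515) x1=(0.7509)
step 17: x0=(2.2844) x1=(0.7974)
step 18: x0=(2.3169) x1=(0.8446)
step 19: x0=(2.3489) x1=(0.8926)
step 20: x0=(2.3806) x1=(0.9412)
step 21: x0=(2.4119) x1=(0.9905)
step 22: x0=(2.4428) x1=(1.0404)
step 23: x0=(2.4734) x1=(1.0910)
step 24: x0=(2.5037) x1=(1.1421)
step 25: x0=(2.5336) x1=(1.1937)
step 26: x0=(2.5633) x1=(1.2458)
step 27: x0=(2.5927) x1=(1.2984)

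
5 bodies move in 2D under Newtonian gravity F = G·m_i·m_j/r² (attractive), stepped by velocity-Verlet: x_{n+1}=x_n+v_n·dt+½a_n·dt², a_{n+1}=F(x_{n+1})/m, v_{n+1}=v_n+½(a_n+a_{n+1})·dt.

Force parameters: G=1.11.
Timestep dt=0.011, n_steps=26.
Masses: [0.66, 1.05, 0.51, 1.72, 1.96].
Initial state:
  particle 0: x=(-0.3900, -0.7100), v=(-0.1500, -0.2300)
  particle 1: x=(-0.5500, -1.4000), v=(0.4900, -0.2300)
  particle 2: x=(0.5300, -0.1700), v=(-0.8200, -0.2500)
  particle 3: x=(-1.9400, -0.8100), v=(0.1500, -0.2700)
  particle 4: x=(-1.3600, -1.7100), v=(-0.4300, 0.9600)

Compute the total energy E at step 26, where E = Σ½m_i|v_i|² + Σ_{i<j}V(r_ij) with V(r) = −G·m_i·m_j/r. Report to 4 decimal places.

step 0: x0=(-0.3900, -0.7100) x1=(-0.5500, -1.4000) x2=(0.5300, -0.1700) x3=(-1.9400, -0.8100) x4=(-1.3600, -1.7100)
step 1: x0=(-0.3918, -0.7127) x1=(-0.5448, -1.4025) x2=(0.5209, -0.1728) x3=(-1.9382, -0.8131) x4=(-1.3647, -1.6993)
step 2: x0=(-0.3937, -0.7158) x1=(-0.5399, -1.4048) x2=(0.5116, -0.1757) x3=(-1.9362, -0.8164) x4=(-1.3693, -1.6883)
step 3: x0=(-0.3959, -0.7192) x1=(-0.5355, -1.4071) x2=(0.5022, -0.1788) x3=(-1.9340, -0.8199) x4=(-1.3737, -1.6771)
step 4: x0=(-0.3982, -0.7229) x1=(-0.5313, -1.4092) x2=(0.4925, -0.1819) x3=(-1.9315, -0.8236) x4=(-1.3781, -1.6655)
step 5: x0=(-0.4008, -0.7270) x1=(-0.5276, -1.4112) x2=(0.4827, -0.1852) x3=(-1.9288, -0.8276) x4=(-1.3824, -1.6537)
step 6: x0=(-0.4035, -0.7315) x1=(-0.5242, -1.4130) x2=(0.4728, -0.1886) x3=(-1.9258, -0.8318) x4=(-1.3866, -1.6416)
step 7: x0=(-0.4065, -0.7363) x1=(-0.5212, -1.4146) x2=(0.4626, -0.1922) x3=(-1.9226, -0.8363) x4=(-1.3907, -1.6292)
step 8: x0=(-0.4096, -0.7415) x1=(-0.5185, -1.4161) x2=(0.4523, -0.1959) x3=(-1.9191, -0.8410) x4=(-1.3947, -1.6165)
step 9: x0=(-0.4130, -0.7471) x1=(-0.5162, -1.4175) x2=(0.4417, -0.1997) x3=(-1.9153, -0.8460) x4=(-1.3987, -1.6035)
step 10: x0=(-0.4166, -0.7530) x1=(-0.5142, -1.4186) x2=(0.4310, -0.2036) x3=(-1.9113, -0.8513) x4=(-1.4026, -1.5903)
step 11: x0=(-0.4204, -0.7594) x1=(-0.5127, -1.4195) x2=(0.4201, -0.2077) x3=(-1.9069, -0.8569) x4=(-1.4065, -1.5767)
step 12: x0=(-0.4244, -0.7661) x1=(-0.5115, -1.4203) x2=(0.4090, -0.2119) x3=(-1.9023, -0.8627) x4=(-1.4103, -1.5627)
step 13: x0=(-0.4286, -0.7732) x1=(-0.5106, -1.4208) x2=(0.3977, -0.2162) x3=(-1.8973, -0.8689) x4=(-1.4140, -1.5485)
step 14: x0=(-0.4331, -0.7807) x1=(-0.5101, -1.4211) x2=(0.3863, -0.2207) x3=(-1.8920, -0.8754) x4=(-1.4178, -1.5339)
step 15: x0=(-0.4377, -0.7886) x1=(-0.5100, -1.4212) x2=(0.3746, -0.2253) x3=(-1.8863, -0.8822) x4=(-1.4215, -1.5190)
step 16: x0=(-0.4426, -0.7969) x1=(-0.5102, -1.4210) x2=(0.3628, -0.2301) x3=(-1.8803, -0.8894) x4=(-1.4252, -1.5037)
step 17: x0=(-0.4478, -0.8057) x1=(-0.5109, -1.4205) x2=(0.3507, -0.2350) x3=(-1.8739, -0.8970) x4=(-1.4289, -1.4880)
step 18: x0=(-0.4532, -0.8149) x1=(-0.5118, -1.4198) x2=(0.3384, -0.2401) x3=(-1.8671, -0.9050) x4=(-1.4326, -1.4719)
step 19: x0=(-0.4588, -0.8245) x1=(-0.5132, -1.4188) x2=(0.3260, -0.2453) x3=(-1.8599, -0.9134) x4=(-1.4364, -1.4554)
step 20: x0=(-0.4647, -0.8346) x1=(-0.5149, -1.4175) x2=(0.3133, -0.2507) x3=(-1.8522, -0.9222) x4=(-1.4403, -1.4385)
step 21: x0=(-0.4709, -0.8452) x1=(-0.5170, -1.4159) x2=(0.3004, -0.2562) x3=(-1.8440, -0.9316) x4=(-1.4442, -1.4212)
step 22: x0=(-0.4773, -0.8563) x1=(-0.5195, -1.4140) x2=(0.2874, -0.2619) x3=(-1.8352, -0.9415) x4=(-1.4483, -1.4033)
step 23: x0=(-0.4840, -0.8679) x1=(-0.5223, -1.4116) x2=(0.2741, -0.2678) x3=(-1.8259, -0.9519) x4=(-1.4525, -1.3849)
step 24: x0=(-0.4911, -0.8801) x1=(-0.5256, -1.4090) x2=(0.2606, -0.2738) x3=(-1.8159, -0.9630) x4=(-1.4570, -1.3659)
step 25: x0=(-0.4984, -0.8928) x1=(-0.5292, -1.4059) x2=(0.2468, -0.2800) x3=(-1.8052, -0.9748) x4=(-1.4617, -1.3463)
step 26: x0=(-0.5060, -0.9061) x1=(-0.5331, -1.4024) x2=(0.2329, -0.2864) x3=(-1.7936, -0.9873) x4=(-1.4669, -1.3260)
step 0 velocities: v0=(-0.1500, -0.2300) v1=(0.4900, -0.2300) v2=(-0.8200, -0.2500) v3=(0.1500, -0.2700) v4=(-0.4300, 0.9600)
step 0: KE=1.5325, PE=-11.9345, E=-10.4019
step 26 velocities: v0=(-0.7105, -1.2376) v1=(-0.3794, 0.3397) v2=(-1.2770, -0.5875) v3=(1.0958, -1.1798) v4=(-0.4866, 1.8803)
step 26: KE=7.2388, PE=-17.6314, E=-10.3926

-10.3926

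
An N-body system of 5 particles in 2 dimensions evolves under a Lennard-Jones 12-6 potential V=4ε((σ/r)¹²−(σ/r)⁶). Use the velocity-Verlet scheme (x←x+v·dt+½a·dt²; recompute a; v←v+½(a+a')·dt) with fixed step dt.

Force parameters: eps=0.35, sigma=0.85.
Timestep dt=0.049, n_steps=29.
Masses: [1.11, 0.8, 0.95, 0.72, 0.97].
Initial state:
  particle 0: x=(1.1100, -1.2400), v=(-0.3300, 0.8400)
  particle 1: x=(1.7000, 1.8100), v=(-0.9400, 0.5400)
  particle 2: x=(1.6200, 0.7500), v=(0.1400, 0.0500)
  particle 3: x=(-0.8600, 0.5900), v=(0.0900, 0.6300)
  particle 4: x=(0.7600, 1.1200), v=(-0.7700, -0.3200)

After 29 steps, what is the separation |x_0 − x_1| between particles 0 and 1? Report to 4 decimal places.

2.1572

step 0: x0=(1.1100, -1.2400) x1=(1.7000, 1.8100) x2=(1.6200, 0.7500) x3=(-0.8600, 0.5900) x4=(0.7600, 1.1200)
step 1: x0=(1.0938, -1.1988) x1=(1.6529, 1.8343) x2=(1.6276, 0.7534) x3=(-0.8555, 0.6209) x4=(0.7223, 1.1051)
step 2: x0=(1.0777, -1.1575) x1=(1.6041, 1.8544) x2=(1.6344, 0.7595) x3=(-0.8506, 0.6519) x4=(0.6866, 1.0909)
step 3: x0=(1.0615, -1.1162) x1=(1.5537, 1.8703) x2=(1.6391, 0.7686) x3=(-0.8453, 0.6830) x4=(0.6538, 1.0770)
step 4: x0=(1.0454, -1.0748) x1=(1.5021, 1.8822) x2=(1.6413, 0.7807) x3=(-0.8396, 0.7142) x4=(0.6243, 1.0633)
step 5: x0=(1.0292, -1.0332) x1=(1.4494, 1.8900) x2=(1.6407, 0.7957) x3=(-0.8332, 0.7455) x4=(0.5978, 1.0500)
step 6: x0=(1.0131, -0.9916) x1=(1.3957, 1.8937) x2=(1.6373, 0.8134) x3=(-0.8262, 0.7770) x4=(0.5744, 1.0371)
step 7: x0=(0.9970, -0.9498) x1=(1.3411, 1.8932) x2=(1.6310, 0.8338) x3=(-0.8183, 0.8086) x4=(0.5540, 1.0249)
step 8: x0=(0.9809, -0.9079) x1=(1.2857, 1.8882) x2=(1.6217, 0.8569) x3=(-0.8094, 0.8404) x4=(0.5364, 1.0134)
step 9: x0=(0.9647, -0.8659) x1=(1.2297, 1.8788) x2=(1.6092, 0.8825) x3=(-0.7994, 0.8723) x4=(0.5216, 1.0029)
step 10: x0=(0.9486, -0.8237) x1=(1.1731, 1.8645) x2=(1.5934, 0.9106) x3=(-0.7881, 0.9043) x4=(0.5096, 0.9936)
step 11: x0=(0.9325, -0.7813) x1=(1.1158, 1.8452) x2=(1.5742, 0.9411) x3=(-0.7753, 0.9365) x4=(0.5003, 0.9859)
step 12: x0=(0.9164, -0.7387) x1=(1.0580, 1.8212) x2=(1.5514, 0.9735) x3=(-0.7608, 0.9687) x4=(0.4937, 0.9799)
step 13: x0=(0.9003, -0.6959) x1=(0.9995, 1.7935) x2=(1.5253, 1.0070) x3=(-0.7444, 1.0009) x4=(0.4895, 0.9755)
step 14: x0=(0.8842, -0.6528) x1=(0.9402, 1.7657) x2=(1.4971, 1.0399) x3=(-0.7260, 1.0332) x4=(0.4867, 0.9716)
step 15: x0=(0.8681, -0.6094) x1=(0.8801, 1.7463) x2=(1.4692, 1.0690) x3=(-0.7053, 1.0653) x4=(0.4824, 0.9640)
step 16: x0=(0.8519, -0.5657) x1=(0.8210, 1.7474) x2=(1.4445, 1.0922) x3=(-0.6821, 1.0974) x4=(0.4724, 0.9451)
step 17: x0=(0.8357, -0.5215) x1=(0.7633, 1.7688) x2=(1.4223, 1.1106) x3=(-0.6560, 1.1292) x4=(0.4567, 0.9139)
step 18: x0=(0.8194, -0.4767) x1=(0.7056, 1.7978) x2=(1.4000, 1.1271) x3=(-0.6266, 1.1606) x4=(0.4387, 0.8779)
step 19: x0=(0.8030, -0.4313) x1=(0.6479, 1.8256) x2=(1.3753, 1.1434) x3=(-0.5935, 1.1915) x4=(0.4204, 0.8425)
step 20: x0=(0.7865, -0.3848) x1=(0.5905, 1.8490) x2=(1.3472, 1.1603) x3=(-0.5564, 1.2217) x4=(0.4025, 0.8097)
step 21: x0=(0.7696, -0.3370) x1=(0.5336, 1.8669) x2=(1.3152, 1.1777) x3=(-0.5149, 1.2512) x4=(0.3850, 0.7797)
step 22: x0=(0.7522, -0.2875) x1=(0.4769, 1.8792) x2=(1.2792, 1.1957) x3=(-0.4689, 1.2803) x4=(0.3685, 0.7523)
step 23: x0=(0.7342, -0.2358) x1=(0.4200, 1.8855) x2=(1.2390, 1.2140) x3=(-0.4181, 1.3097) x4=(0.3536, 0.7266)
step 24: x0=(0.7156, -0.1817) x1=(0.3630, 1.8861) x2=(1.1946, 1.2325) x3=(-0.3638, 1.3401) x4=(0.3408, 0.7022)
step 25: x0=(0.6968, -0.1269) x1=(0.3133, 1.8864) x2=(1.1460, 1.2511) x3=(-0.3147, 1.3664) x4=(0.3302, 0.6800)
step 26: x0=(0.6818, -0.0796) x1=(0.3139, 1.9227) x2=(1.0932, 1.2696) x3=(-0.3189, 1.3494) x4=(0.3174, 0.6690)
step 27: x0=(0.6806, -0.0597) x1=(0.3367, 1.9738) x2=(1.0368, 1.2882) x3=(-0.3464, 1.3139) x4=(0.2915, 0.6909)
step 28: x0=(0.6903, -0.0600) x1=(0.3609, 2.0226) x2=(0.9784, 1.3069) x3=(-0.3815, 1.2861) x4=(0.2595, 0.7319)
step 29: x0=(0.7027, -0.0647) x1=(0.3824, 2.0685) x2=(0.9222, 1.3266) x3=(-0.4395, 1.2833) x4=(0.2414, 0.7607)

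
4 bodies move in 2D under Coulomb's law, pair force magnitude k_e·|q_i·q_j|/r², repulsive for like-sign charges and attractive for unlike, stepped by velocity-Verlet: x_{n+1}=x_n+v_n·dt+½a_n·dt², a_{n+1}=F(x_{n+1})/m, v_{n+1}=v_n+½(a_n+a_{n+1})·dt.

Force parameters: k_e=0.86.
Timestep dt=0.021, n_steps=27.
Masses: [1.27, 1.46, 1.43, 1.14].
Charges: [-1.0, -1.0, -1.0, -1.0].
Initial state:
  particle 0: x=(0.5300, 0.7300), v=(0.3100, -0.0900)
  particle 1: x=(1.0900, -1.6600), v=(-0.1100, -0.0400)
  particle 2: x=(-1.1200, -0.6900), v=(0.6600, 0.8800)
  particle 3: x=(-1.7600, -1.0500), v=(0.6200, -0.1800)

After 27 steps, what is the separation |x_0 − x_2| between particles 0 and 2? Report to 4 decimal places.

1.6483

step 0: x0=(0.5300, 0.7300) x1=(1.0900, -1.6600) x2=(-1.1200, -0.6900) x3=(-1.7600, -1.0500)
step 1: x0=(0.5365, 0.7282) x1=(1.0877, -1.6609) x2=(-1.1060, -0.6714) x3=(-1.7473, -1.0539)
step 2: x0=(0.5432, 0.7264) x1=(1.0855, -1.6618) x2=(-1.0916, -0.6526) x3=(-1.7351, -1.0582)
step 3: x0=(0.5498, 0.7248) x1=(1.0834, -1.6628) x2=(-1.0770, -0.6335) x3=(-1.7236, -1.0628)
step 4: x0=(0.5566, 0.7233) x1=(1.0814, -1.6639) x2=(-1.0620, -0.6143) x3=(-1.7125, -1.0677)
step 5: x0=(0.5634, 0.7220) x1=(1.0795, -1.6650) x2=(-1.0468, -0.5948) x3=(-1.7020, -1.0729)
step 6: x0=(0.5703, 0.7207) x1=(1.0776, -1.6663) x2=(-1.0314, -0.5751) x3=(-1.6919, -1.0785)
step 7: x0=(0.5772, 0.7195) x1=(1.0758, -1.6675) x2=(-1.0157, -0.5551) x3=(-1.6823, -1.0843)
step 8: x0=(0.5842, 0.7185) x1=(1.0741, -1.6689) x2=(-0.9999, -0.5350) x3=(-1.6731, -1.0904)
step 9: x0=(0.5914, 0.7176) x1=(1.0725, -1.6703) x2=(-0.9839, -0.5147) x3=(-1.6644, -1.0969)
step 10: x0=(0.5985, 0.7168) x1=(1.0710, -1.6718) x2=(-0.9677, -0.4941) x3=(-1.6560, -1.1036)
step 11: x0=(0.6058, 0.7161) x1=(1.0695, -1.6734) x2=(-0.9514, -0.4734) x3=(-1.6480, -1.1106)
step 12: x0=(0.6131, 0.7155) x1=(1.0681, -1.6751) x2=(-0.9350, -0.4525) x3=(-1.6403, -1.1179)
step 13: x0=(0.6206, 0.7151) x1=(1.0668, -1.6768) x2=(-0.9184, -0.4314) x3=(-1.6330, -1.1254)
step 14: x0=(0.6281, 0.7148) x1=(1.0656, -1.6786) x2=(-0.9018, -0.4101) x3=(-1.6260, -1.1332)
step 15: x0=(0.6356, 0.7146) x1=(1.0645, -1.6805) x2=(-0.8850, -0.3887) x3=(-1.6193, -1.1412)
step 16: x0=(0.6433, 0.7145) x1=(1.0635, -1.6824) x2=(-0.8683, -0.3671) x3=(-1.6128, -1.1495)
step 17: x0=(0.6511, 0.7145) x1=(1.0625, -1.6844) x2=(-0.8514, -0.3454) x3=(-1.6067, -1.1580)
step 18: x0=(0.6589, 0.7147) x1=(1.0616, -1.6865) x2=(-0.8345, -0.3236) x3=(-1.6008, -1.1667)
step 19: x0=(0.6669, 0.7150) x1=(1.0608, -1.6887) x2=(-0.8176, -0.3016) x3=(-1.5951, -1.1756)
step 20: x0=(0.6749, 0.7154) x1=(1.0601, -1.6910) x2=(-0.8007, -0.2794) x3=(-1.5897, -1.1846)
step 21: x0=(0.6831, 0.7159) x1=(1.0594, -1.6933) x2=(-0.7837, -0.2572) x3=(-1.5845, -1.1939)
step 22: x0=(0.6913, 0.7166) x1=(1.0589, -1.6957) x2=(-0.7668, -0.2348) x3=(-1.5795, -1.2034)
step 23: x0=(0.6996, 0.7174) x1=(1.0584, -1.6982) x2=(-0.7498, -0.2124) x3=(-1.5747, -1.2130)
step 24: x0=(0.7081, 0.7183) x1=(1.0580, -1.7008) x2=(-0.7329, -0.1898) x3=(-1.5701, -1.2228)
step 25: x0=(0.7166, 0.7193) x1=(1.0577, -1.7035) x2=(-0.7160, -0.1671) x3=(-1.5658, -1.2328)
step 26: x0=(0.7253, 0.7205) x1=(1.0574, -1.7062) x2=(-0.6991, -0.1444) x3=(-1.5616, -1.2429)
step 27: x0=(0.7340, 0.7218) x1=(1.0572, -1.7090) x2=(-0.6822, -0.1215) x3=(-1.5576, -1.2532)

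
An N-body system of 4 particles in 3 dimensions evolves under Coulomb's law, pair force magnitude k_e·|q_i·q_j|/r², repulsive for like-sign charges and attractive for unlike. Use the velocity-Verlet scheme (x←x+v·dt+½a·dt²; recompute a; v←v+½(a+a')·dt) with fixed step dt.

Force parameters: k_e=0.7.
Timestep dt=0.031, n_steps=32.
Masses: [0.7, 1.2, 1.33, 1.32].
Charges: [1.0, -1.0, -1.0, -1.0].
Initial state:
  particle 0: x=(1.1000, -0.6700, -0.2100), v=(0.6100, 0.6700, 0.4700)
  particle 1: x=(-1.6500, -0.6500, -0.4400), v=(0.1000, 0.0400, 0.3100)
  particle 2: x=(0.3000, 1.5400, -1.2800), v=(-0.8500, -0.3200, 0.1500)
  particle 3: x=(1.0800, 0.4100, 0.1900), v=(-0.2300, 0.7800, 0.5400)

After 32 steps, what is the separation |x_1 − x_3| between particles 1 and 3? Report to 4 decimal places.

step 0: x0=(1.1000, -0.6700, -0.2100) x1=(-1.6500, -0.6500, -0.4400) x2=(0.3000, 1.5400, -1.2800) x3=(1.0800, 0.4100, 0.1900)
step 1: x0=(1.1188, -0.6488, -0.1953) x1=(-1.6469, -0.6488, -0.4304) x2=(0.2737, 1.5301, -1.2754) x3=(1.0729, 0.4340, 0.2067)
step 2: x0=(1.1374, -0.6269, -0.1805) x1=(-1.6438, -0.6477, -0.4208) x2=(0.2473, 1.5202, -1.2709) x3=(1.0660, 0.4575, 0.2234)
step 3: x0=(1.1558, -0.6041, -0.1655) x1=(-1.6408, -0.6466, -0.4111) x2=(0.2210, 1.5104, -1.2664) x3=(1.0591, 0.4807, 0.2401)
step 4: x0=(1.1740, -0.5806, -0.1503) x1=(-1.6378, -0.6456, -0.4015) x2=(0.1947, 1.5007, -1.2620) x3=(1.0524, 0.5035, 0.2567)
step 5: x0=(1.1919, -0.5562, -0.1349) x1=(-1.6348, -0.6446, -0.3918) x2=(0.1684, 1.4909, -1.2577) x3=(1.0459, 0.5259, 0.2734)
step 6: x0=(1.2096, -0.5312, -0.1194) x1=(-1.6318, -0.6438, -0.3822) x2=(0.1421, 1.4813, -1.2535) x3=(1.0395, 0.5479, 0.2900)
step 7: x0=(1.2269, -0.5053, -0.1037) x1=(-1.6289, -0.6430, -0.3725) x2=(0.1158, 1.4716, -1.2493) x3=(1.0332, 0.5695, 0.3065)
step 8: x0=(1.2440, -0.4787, -0.0878) x1=(-1.6260, -0.6423, -0.3628) x2=(0.0896, 1.4620, -1.2453) x3=(1.0272, 0.5907, 0.3231)
step 9: x0=(1.2608, -0.4513, -0.0718) x1=(-1.6231, -0.6416, -0.3531) x2=(0.0633, 1.4524, -1.2413) x3=(1.0213, 0.6116, 0.3396)
step 10: x0=(1.2772, -0.4232, -0.0555) x1=(-1.6203, -0.6410, -0.3433) x2=(0.0371, 1.4429, -1.2374) x3=(1.0156, 0.6321, 0.3561)
step 11: x0=(1.2933, -0.3943, -0.0392) x1=(-1.6174, -0.6405, -0.3336) x2=(0.0109, 1.4334, -1.2335) x3=(1.0100, 0.6522, 0.3726)
step 12: x0=(1.3090, -0.3647, -0.0226) x1=(-1.6147, -0.6401, -0.3239) x2=(-0.0153, 1.4239, -1.2298) x3=(1.0047, 0.6719, 0.3891)
step 13: x0=(1.3243, -0.3343, -0.0059) x1=(-1.6119, -0.6397, -0.3141) x2=(-0.0415, 1.4145, -1.2261) x3=(0.9996, 0.6913, 0.4055)
step 14: x0=(1.3393, -0.3033, 0.0110) x1=(-1.6092, -0.6395, -0.3043) x2=(-0.0676, 1.4051, -1.2225) x3=(0.9947, 0.7104, 0.4219)
step 15: x0=(1.3538, -0.2714, 0.0281) x1=(-1.6065, -0.6393, -0.2945) x2=(-0.0937, 1.3958, -1.2190) x3=(0.9901, 0.7291, 0.4383)
step 16: x0=(1.3679, -0.2389, 0.0454) x1=(-1.6038, -0.6391, -0.2847) x2=(-0.1198, 1.3865, -1.2155) x3=(0.9856, 0.7474, 0.4546)
step 17: x0=(1.3816, -0.2056, 0.0628) x1=(-1.6012, -0.6391, -0.2748) x2=(-0.1459, 1.3772, -1.2122) x3=(0.9814, 0.7654, 0.4709)
step 18: x0=(1.3948, -0.1716, 0.0805) x1=(-1.5986, -0.6391, -0.2650) x2=(-0.1720, 1.3680, -1.2089) x3=(0.9775, 0.7830, 0.4872)
step 19: x0=(1.4075, -0.1368, 0.0983) x1=(-1.5961, -0.6393, -0.2551) x2=(-0.1980, 1.3588, -1.2057) x3=(0.9738, 0.8002, 0.5034)
step 20: x0=(1.4198, -0.1013, 0.1163) x1=(-1.5936, -0.6395, -0.2452) x2=(-0.2240, 1.3497, -1.2025) x3=(0.9704, 0.8172, 0.5196)
step 21: x0=(1.4315, -0.0651, 0.1346) x1=(-1.5911, -0.6397, -0.2353) x2=(-0.2499, 1.3406, -1.1995) x3=(0.9673, 0.8337, 0.5357)
step 22: x0=(1.4427, -0.0282, 0.1530) x1=(-1.5887, -0.6401, -0.2253) x2=(-0.2759, 1.3315, -1.1965) x3=(0.9644, 0.8499, 0.5517)
step 23: x0=(1.4533, 0.0095, 0.1717) x1=(-1.5863, -0.6406, -0.2154) x2=(-0.3018, 1.3225, -1.1935) x3=(0.9619, 0.8658, 0.5677)
step 24: x0=(1.4633, 0.0479, 0.1906) x1=(-1.5839, -0.6411, -0.2054) x2=(-0.3276, 1.3135, -1.1907) x3=(0.9597, 0.8813, 0.5836)
step 25: x0=(1.4727, 0.0871, 0.2097) x1=(-1.5816, -0.6417, -0.1953) x2=(-0.3535, 1.3045, -1.1879) x3=(0.9578, 0.8964, 0.5994)
step 26: x0=(1.4815, 0.1270, 0.2291) x1=(-1.5793, -0.6424, -0.1853) x2=(-0.3793, 1.2956, -1.1852) x3=(0.9562, 0.9112, 0.6152)
step 27: x0=(1.4896, 0.1676, 0.2487) x1=(-1.5771, -0.6432, -0.1752) x2=(-0.4051, 1.2868, -1.1826) x3=(0.9550, 0.9256, 0.6308)
step 28: x0=(1.4970, 0.2090, 0.2686) x1=(-1.5749, -0.6441, -0.1651) x2=(-0.4308, 1.2780, -1.1800) x3=(0.9542, 0.9396, 0.6464)
step 29: x0=(1.5037, 0.2512, 0.2888) x1=(-1.5727, -0.6450, -0.1550) x2=(-0.4565, 1.2692, -1.1775) x3=(0.9537, 0.9533, 0.6618)
step 30: x0=(1.5096, 0.2941, 0.3094) x1=(-1.5706, -0.6461, -0.1448) x2=(-0.4821, 1.2605, -1.1751) x3=(0.9537, 0.9665, 0.6771)
step 31: x0=(1.5147, 0.3379, 0.3302) x1=(-1.5685, -0.6472, -0.1346) x2=(-0.5078, 1.2519, -1.1727) x3=(0.9541, 0.9794, 0.6923)
step 32: x0=(1.5189, 0.3824, 0.3514) x1=(-1.5665, -0.6485, -0.1244) x2=(-0.5334, 1.2433, -1.1704) x3=(0.9549, 0.9919, 0.7074)

3.1209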